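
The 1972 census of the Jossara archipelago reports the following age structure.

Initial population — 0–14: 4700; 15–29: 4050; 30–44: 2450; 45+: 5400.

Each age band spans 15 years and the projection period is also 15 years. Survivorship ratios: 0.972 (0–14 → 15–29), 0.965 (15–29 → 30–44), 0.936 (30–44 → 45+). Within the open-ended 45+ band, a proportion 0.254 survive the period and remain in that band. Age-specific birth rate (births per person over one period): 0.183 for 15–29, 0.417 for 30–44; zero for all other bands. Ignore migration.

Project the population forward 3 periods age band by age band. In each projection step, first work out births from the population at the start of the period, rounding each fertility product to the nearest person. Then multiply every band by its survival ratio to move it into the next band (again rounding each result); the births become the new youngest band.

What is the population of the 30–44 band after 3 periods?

[period 1]
Births: 4050 * 0.183 = 741  |  2450 * 0.417 = 1022 → total 1763
15–29: 4700 * 0.972 = 4568
30–44: 4050 * 0.965 = 3908
45+: 2450 * 0.936 + 5400 * 0.254 = 2293 + 1372 = 3665
Population now: 0–14=1763, 15–29=4568, 30–44=3908, 45+=3665
[period 2]
Births: 4568 * 0.183 = 836  |  3908 * 0.417 = 1630 → total 2466
15–29: 1763 * 0.972 = 1714
30–44: 4568 * 0.965 = 4408
45+: 3908 * 0.936 + 3665 * 0.254 = 3658 + 931 = 4589
Population now: 0–14=2466, 15–29=1714, 30–44=4408, 45+=4589
[period 3]
Births: 1714 * 0.183 = 314  |  4408 * 0.417 = 1838 → total 2152
15–29: 2466 * 0.972 = 2397
30–44: 1714 * 0.965 = 1654
45+: 4408 * 0.936 + 4589 * 0.254 = 4126 + 1166 = 5292
Population now: 0–14=2152, 15–29=2397, 30–44=1654, 45+=5292

1654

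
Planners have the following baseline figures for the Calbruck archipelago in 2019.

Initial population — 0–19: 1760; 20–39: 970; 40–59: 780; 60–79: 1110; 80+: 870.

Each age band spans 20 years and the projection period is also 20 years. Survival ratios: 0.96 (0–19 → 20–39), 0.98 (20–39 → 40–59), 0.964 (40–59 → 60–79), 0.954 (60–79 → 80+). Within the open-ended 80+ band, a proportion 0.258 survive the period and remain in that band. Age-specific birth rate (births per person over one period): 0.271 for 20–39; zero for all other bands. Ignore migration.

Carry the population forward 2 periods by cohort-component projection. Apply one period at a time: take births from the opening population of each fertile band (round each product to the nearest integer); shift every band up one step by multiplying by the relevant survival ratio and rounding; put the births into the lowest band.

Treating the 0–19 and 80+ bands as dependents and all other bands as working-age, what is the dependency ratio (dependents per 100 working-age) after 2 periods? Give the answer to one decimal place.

53.3

(Bands numbered youngest = 1 to oldest = 5.)
After projecting period 1:
Births: 970 × 0.271 = 263
Band 2: 1760 × 0.96 = 1690
Band 3: 970 × 0.98 = 951
Band 4: 780 × 0.964 = 752
Band 5: 1110 × 0.954 + 870 × 0.258 = 1059 + 224 = 1283
End of period: [263, 1690, 951, 752, 1283]
After projecting period 2:
Births: 1690 × 0.271 = 458
Band 2: 263 × 0.96 = 252
Band 3: 1690 × 0.98 = 1656
Band 4: 951 × 0.964 = 917
Band 5: 752 × 0.954 + 1283 × 0.258 = 717 + 331 = 1048
End of period: [458, 252, 1656, 917, 1048]
Dependents (band 0–19 + band 80+) = 458 + 1048 = 1506; working-age = 2825; ratio = 1506/2825 × 100 = 53.3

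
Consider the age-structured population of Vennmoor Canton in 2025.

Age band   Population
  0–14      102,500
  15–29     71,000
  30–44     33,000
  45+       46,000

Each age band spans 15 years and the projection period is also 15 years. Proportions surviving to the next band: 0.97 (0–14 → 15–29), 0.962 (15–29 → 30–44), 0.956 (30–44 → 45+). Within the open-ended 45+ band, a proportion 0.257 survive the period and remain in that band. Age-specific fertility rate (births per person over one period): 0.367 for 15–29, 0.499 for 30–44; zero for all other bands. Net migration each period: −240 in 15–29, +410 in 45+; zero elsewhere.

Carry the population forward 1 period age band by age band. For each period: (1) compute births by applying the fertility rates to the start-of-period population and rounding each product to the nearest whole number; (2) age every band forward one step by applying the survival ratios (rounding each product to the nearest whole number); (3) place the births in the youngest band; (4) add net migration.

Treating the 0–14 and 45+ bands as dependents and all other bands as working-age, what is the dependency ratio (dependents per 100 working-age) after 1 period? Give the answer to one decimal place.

51.5

Call the bands 1 to 4, youngest first.
[period 1]
Births: 71000 × 0.367 = 26057 ; 33000 × 0.499 = 16467 → total 42524
Band 2: 102500 × 0.97 = 99425
Band 3: 71000 × 0.962 = 68302
Band 4: 33000 × 0.956 + 46000 × 0.257 = 31548 + 11822 = 43370
Net migration: Band 2 − 240 → 99185; Band 4 + 410 → 43780
→ [42524, 99185, 68302, 43780]
Dependents (band 0–14 + band 45+) = 42524 + 43780 = 86304; working-age = 167487; ratio = 86304/167487 × 100 = 51.5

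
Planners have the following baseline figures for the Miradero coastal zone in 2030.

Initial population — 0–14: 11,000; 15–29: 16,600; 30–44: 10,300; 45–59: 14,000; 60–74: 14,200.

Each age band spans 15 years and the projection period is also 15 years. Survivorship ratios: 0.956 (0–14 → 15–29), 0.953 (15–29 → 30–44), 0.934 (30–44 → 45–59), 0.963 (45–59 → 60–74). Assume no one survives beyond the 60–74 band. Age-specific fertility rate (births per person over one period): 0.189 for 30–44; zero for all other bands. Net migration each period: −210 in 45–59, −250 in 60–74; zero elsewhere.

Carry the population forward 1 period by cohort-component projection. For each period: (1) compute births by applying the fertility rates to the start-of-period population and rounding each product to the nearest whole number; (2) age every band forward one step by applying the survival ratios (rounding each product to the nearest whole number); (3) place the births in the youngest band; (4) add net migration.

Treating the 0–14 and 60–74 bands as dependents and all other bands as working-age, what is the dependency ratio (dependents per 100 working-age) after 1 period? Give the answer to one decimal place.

42.5

[period 1]
Births: 10300 * 0.189 = 1947
15–29: 11000 * 0.956 = 10516
30–44: 16600 * 0.953 = 15820
45–59: 10300 * 0.934 = 9620
60–74: 14000 * 0.963 = 13482
Net migration: 45–59 − 210 → 9410; 60–74 − 250 → 13232
Giving 1947 / 10516 / 15820 / 9410 / 13232.
Dependents (band 0–14 + band 60–74) = 1947 + 13232 = 15179; working-age = 35746; ratio = 15179/35746 × 100 = 42.5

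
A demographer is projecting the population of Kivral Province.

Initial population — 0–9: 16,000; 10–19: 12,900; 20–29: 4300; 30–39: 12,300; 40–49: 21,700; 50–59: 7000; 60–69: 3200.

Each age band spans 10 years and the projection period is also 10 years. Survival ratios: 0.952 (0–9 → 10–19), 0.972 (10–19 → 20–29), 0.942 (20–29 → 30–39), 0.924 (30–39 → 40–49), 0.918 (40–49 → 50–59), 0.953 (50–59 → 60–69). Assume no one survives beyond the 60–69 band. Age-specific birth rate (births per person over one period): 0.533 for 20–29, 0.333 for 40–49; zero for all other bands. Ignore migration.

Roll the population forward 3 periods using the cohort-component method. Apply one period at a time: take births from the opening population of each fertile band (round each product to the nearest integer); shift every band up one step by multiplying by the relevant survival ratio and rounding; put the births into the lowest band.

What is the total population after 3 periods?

Numbering the bands 1..7 from youngest to oldest:
Period 1.
Births: 4300 × 0.533 = 2292 ; 21700 × 0.333 = 7226 ⇒ total 9518
Band 2: 16000 × 0.952 = 15232
Band 3: 12900 × 0.972 = 12539
Band 4: 4300 × 0.942 = 4051
Band 5: 12300 × 0.924 = 11365
Band 6: 21700 × 0.918 = 19921
Band 7: 7000 × 0.953 = 6671
Population now: 0–9=9518, 10–19=15232, 20–29=12539, 30–39=4051, 40–49=11365, 50–59=19921, 60–69=6671
Period 2.
Births: 12539 × 0.533 = 6683 ; 11365 × 0.333 = 3785 ⇒ total 10468
Band 2: 9518 × 0.952 = 9061
Band 3: 15232 × 0.972 = 14806
Band 4: 12539 × 0.942 = 11812
Band 5: 4051 × 0.924 = 3743
Band 6: 11365 × 0.918 = 10433
Band 7: 19921 × 0.953 = 18985
Population now: 0–9=10468, 10–19=9061, 20–29=14806, 30–39=11812, 40–49=3743, 50–59=10433, 60–69=18985
Period 3.
Births: 14806 × 0.533 = 7892 ; 3743 × 0.333 = 1246 ⇒ total 9138
Band 2: 10468 × 0.952 = 9966
Band 3: 9061 × 0.972 = 8807
Band 4: 14806 × 0.942 = 13947
Band 5: 11812 × 0.924 = 10914
Band 6: 3743 × 0.918 = 3436
Band 7: 10433 × 0.953 = 9943
Population now: 0–9=9138, 10–19=9966, 20–29=8807, 30–39=13947, 40–49=10914, 50–59=3436, 60–69=9943
Total after period 3: 9138 + 9966 + 8807 + 13947 + 10914 + 3436 + 9943 = 66151

66151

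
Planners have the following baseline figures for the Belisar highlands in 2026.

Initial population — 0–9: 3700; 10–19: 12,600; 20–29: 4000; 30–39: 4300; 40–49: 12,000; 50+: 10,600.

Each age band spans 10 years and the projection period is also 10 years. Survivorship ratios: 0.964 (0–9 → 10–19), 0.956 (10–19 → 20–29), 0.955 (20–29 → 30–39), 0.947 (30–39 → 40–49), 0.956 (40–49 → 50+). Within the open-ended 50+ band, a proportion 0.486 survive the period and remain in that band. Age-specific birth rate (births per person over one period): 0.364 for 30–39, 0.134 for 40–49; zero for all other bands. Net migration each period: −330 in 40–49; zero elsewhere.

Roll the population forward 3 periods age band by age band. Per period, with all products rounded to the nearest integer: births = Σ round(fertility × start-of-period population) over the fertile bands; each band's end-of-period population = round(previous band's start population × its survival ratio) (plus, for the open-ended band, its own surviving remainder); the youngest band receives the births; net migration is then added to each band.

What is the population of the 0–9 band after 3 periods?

4628

[period 1]
Births: 4300 × 0.364 = 1565  |  12000 × 0.134 = 1608 → total 3173
10–19: 3700 × 0.964 = 3567
20–29: 12600 × 0.956 = 12046
30–39: 4000 × 0.955 = 3820
40–49: 4300 × 0.947 = 4072
50+: 12000 × 0.956 + 10600 × 0.486 = 11472 + 5152 = 16624
Net migration: 40–49 − 330 → 3742
End of period: [3173, 3567, 12046, 3820, 3742, 16624]
[period 2]
Births: 3820 × 0.364 = 1390  |  3742 × 0.134 = 501 → total 1891
10–19: 3173 × 0.964 = 3059
20–29: 3567 × 0.956 = 3410
30–39: 12046 × 0.955 = 11504
40–49: 3820 × 0.947 = 3618
50+: 3742 × 0.956 + 16624 × 0.486 = 3577 + 8079 = 11656
Net migration: 40–49 − 330 → 3288
End of period: [1891, 3059, 3410, 11504, 3288, 11656]
[period 3]
Births: 11504 × 0.364 = 4187  |  3288 × 0.134 = 441 → total 4628
10–19: 1891 × 0.964 = 1823
20–29: 3059 × 0.956 = 2924
30–39: 3410 × 0.955 = 3257
40–49: 11504 × 0.947 = 10894
50+: 3288 × 0.956 + 11656 × 0.486 = 3143 + 5665 = 8808
Net migration: 40–49 − 330 → 10564
End of period: [4628, 1823, 2924, 3257, 10564, 8808]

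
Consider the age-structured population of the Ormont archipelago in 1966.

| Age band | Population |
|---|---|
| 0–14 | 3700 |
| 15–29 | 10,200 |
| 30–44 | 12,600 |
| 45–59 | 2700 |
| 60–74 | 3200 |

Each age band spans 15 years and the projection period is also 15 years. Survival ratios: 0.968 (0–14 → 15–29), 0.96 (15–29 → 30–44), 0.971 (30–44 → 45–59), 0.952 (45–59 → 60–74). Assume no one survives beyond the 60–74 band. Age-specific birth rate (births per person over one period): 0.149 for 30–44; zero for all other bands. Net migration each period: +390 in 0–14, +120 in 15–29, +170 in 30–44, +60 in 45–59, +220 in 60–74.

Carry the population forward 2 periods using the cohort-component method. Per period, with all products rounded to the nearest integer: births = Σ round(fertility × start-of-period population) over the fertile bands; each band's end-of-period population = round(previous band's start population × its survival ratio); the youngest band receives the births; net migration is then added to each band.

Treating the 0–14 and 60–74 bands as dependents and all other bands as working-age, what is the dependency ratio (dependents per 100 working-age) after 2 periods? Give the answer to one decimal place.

[period 1]
Births: 12600 × 0.149 = 1877
15–29: 3700 × 0.968 = 3582
30–44: 10200 × 0.96 = 9792
45–59: 12600 × 0.971 = 12235
60–74: 2700 × 0.952 = 2570
Net migration: 0–14 + 390 → 2267; 15–29 + 120 → 3702; 30–44 + 170 → 9962; 45–59 + 60 → 12295; 60–74 + 220 → 2790
Giving 2267 / 3702 / 9962 / 12295 / 2790.
[period 2]
Births: 9962 × 0.149 = 1484
15–29: 2267 × 0.968 = 2194
30–44: 3702 × 0.96 = 3554
45–59: 9962 × 0.971 = 9673
60–74: 12295 × 0.952 = 11705
Net migration: 0–14 + 390 → 1874; 15–29 + 120 → 2314; 30–44 + 170 → 3724; 45–59 + 60 → 9733; 60–74 + 220 → 11925
Giving 1874 / 2314 / 3724 / 9733 / 11925.
Dependents (band 0–14 + band 60–74) = 1874 + 11925 = 13799; working-age = 15771; ratio = 13799/15771 × 100 = 87.5

87.5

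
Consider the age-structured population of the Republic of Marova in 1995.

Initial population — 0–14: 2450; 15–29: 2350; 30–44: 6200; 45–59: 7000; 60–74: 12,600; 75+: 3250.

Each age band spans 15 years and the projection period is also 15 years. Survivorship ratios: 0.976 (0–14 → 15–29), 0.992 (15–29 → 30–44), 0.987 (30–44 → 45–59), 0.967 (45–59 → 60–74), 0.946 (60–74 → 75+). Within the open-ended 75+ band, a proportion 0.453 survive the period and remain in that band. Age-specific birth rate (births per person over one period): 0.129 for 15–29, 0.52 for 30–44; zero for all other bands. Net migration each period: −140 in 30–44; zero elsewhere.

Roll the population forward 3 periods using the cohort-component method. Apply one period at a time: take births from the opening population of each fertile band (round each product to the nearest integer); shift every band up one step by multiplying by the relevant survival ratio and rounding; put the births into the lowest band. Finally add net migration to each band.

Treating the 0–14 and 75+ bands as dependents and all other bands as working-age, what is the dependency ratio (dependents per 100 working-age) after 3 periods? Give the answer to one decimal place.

143.1

Period 1.
Births: 2350 * 0.129 = 303  |  6200 * 0.52 = 3224 — total 3527
15–29: 2450 * 0.976 = 2391
30–44: 2350 * 0.992 = 2331
45–59: 6200 * 0.987 = 6119
60–74: 7000 * 0.967 = 6769
75+: 12600 * 0.946 + 3250 * 0.453 = 11920 + 1472 = 13392
Net migration: 30–44 − 140 → 2191
End of period: [3527, 2391, 2191, 6119, 6769, 13392]
Period 2.
Births: 2391 * 0.129 = 308  |  2191 * 0.52 = 1139 — total 1447
15–29: 3527 * 0.976 = 3442
30–44: 2391 * 0.992 = 2372
45–59: 2191 * 0.987 = 2163
60–74: 6119 * 0.967 = 5917
75+: 6769 * 0.946 + 13392 * 0.453 = 6403 + 6067 = 12470
Net migration: 30–44 − 140 → 2232
End of period: [1447, 3442, 2232, 2163, 5917, 12470]
Period 3.
Births: 3442 * 0.129 = 444  |  2232 * 0.52 = 1161 — total 1605
15–29: 1447 * 0.976 = 1412
30–44: 3442 * 0.992 = 3414
45–59: 2232 * 0.987 = 2203
60–74: 2163 * 0.967 = 2092
75+: 5917 * 0.946 + 12470 * 0.453 = 5597 + 5649 = 11246
Net migration: 30–44 − 140 → 3274
End of period: [1605, 1412, 3274, 2203, 2092, 11246]
Dependents (band 0–14 + band 75+) = 1605 + 11246 = 12851; working-age = 8981; ratio = 12851/8981 × 100 = 143.1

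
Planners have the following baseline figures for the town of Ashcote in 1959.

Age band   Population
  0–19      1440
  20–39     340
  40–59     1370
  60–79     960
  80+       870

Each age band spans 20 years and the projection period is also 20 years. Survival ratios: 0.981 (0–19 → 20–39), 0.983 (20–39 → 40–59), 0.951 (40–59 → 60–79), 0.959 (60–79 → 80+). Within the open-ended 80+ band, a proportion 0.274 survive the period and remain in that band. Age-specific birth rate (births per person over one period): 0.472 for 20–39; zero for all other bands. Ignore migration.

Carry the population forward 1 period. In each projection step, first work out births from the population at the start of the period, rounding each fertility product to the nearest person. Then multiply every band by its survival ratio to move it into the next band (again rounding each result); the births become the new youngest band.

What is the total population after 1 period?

4369

After projecting period 1:
Births: 340 * 0.472 = 160
20–39: 1440 * 0.981 = 1413
40–59: 340 * 0.983 = 334
60–79: 1370 * 0.951 = 1303
80+: 960 * 0.959 + 870 * 0.274 = 921 + 238 = 1159
End of period: [160, 1413, 334, 1303, 1159]
Total after period 1: 160 + 1413 + 334 + 1303 + 1159 = 4369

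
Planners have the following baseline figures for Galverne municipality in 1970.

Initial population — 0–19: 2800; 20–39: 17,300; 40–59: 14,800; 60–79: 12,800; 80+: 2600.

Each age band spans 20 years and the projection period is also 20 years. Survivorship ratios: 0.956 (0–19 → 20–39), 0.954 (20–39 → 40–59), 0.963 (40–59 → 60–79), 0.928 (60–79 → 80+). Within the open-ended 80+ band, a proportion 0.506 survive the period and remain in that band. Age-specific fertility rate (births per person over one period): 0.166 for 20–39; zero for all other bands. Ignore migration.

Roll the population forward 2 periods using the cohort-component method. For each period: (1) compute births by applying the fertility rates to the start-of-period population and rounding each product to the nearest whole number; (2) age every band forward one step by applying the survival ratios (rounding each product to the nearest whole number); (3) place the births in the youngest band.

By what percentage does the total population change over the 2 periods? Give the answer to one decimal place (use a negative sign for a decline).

[period 1]
Births: 17300 × 0.166 = 2872
20–39: 2800 × 0.956 = 2677
40–59: 17300 × 0.954 = 16504
60–79: 14800 × 0.963 = 14252
80+: 12800 × 0.928 + 2600 × 0.506 = 11878 + 1316 = 13194
Giving 2872 / 2677 / 16504 / 14252 / 13194.
[period 2]
Births: 2677 × 0.166 = 444
20–39: 2872 × 0.956 = 2746
40–59: 2677 × 0.954 = 2554
60–79: 16504 × 0.963 = 15893
80+: 14252 × 0.928 + 13194 × 0.506 = 13226 + 6676 = 19902
Giving 444 / 2746 / 2554 / 15893 / 19902.
Total: 50300 → 41539; change = -8761; percentage change = -17.4%

-17.4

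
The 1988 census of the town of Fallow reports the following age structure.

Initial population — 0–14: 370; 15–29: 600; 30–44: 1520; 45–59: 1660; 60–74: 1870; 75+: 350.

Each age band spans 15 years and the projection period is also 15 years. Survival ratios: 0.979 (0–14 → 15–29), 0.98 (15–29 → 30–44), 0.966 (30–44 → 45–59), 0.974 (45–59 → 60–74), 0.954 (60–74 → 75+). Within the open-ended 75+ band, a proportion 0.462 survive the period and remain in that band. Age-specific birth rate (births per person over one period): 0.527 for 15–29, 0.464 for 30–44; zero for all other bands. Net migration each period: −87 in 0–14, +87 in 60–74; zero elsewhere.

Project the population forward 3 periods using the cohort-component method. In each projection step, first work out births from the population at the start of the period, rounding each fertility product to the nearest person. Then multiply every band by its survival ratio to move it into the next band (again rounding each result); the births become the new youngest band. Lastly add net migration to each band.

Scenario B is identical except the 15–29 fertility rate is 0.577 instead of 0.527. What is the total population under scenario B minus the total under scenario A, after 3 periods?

Call the groups 1 to 6, youngest first.
[period 1]
Births: 600 × 0.527 = 316, 1520 × 0.464 = 705 → 1021
Group 2: 370 × 0.979 = 362
Group 3: 600 × 0.98 = 588
Group 4: 1520 × 0.966 = 1468
Group 5: 1660 × 0.974 = 1617
Group 6: 1870 × 0.954 + 350 × 0.462 = 1784 + 162 = 1946
Net migration: Group 1 − 87 → 934; Group 5 + 87 → 1704
End of period: [934, 362, 588, 1468, 1704, 1946]
[period 2]
Births: 362 × 0.527 = 191, 588 × 0.464 = 273 → 464
Group 2: 934 × 0.979 = 914
Group 3: 362 × 0.98 = 355
Group 4: 588 × 0.966 = 568
Group 5: 1468 × 0.974 = 1430
Group 6: 1704 × 0.954 + 1946 × 0.462 = 1626 + 899 = 2525
Net migration: Group 1 − 87 → 377; Group 5 + 87 → 1517
End of period: [377, 914, 355, 568, 1517, 2525]
[period 3]
Births: 914 × 0.527 = 482, 355 × 0.464 = 165 → 647
Group 2: 377 × 0.979 = 369
Group 3: 914 × 0.98 = 896
Group 4: 355 × 0.966 = 343
Group 5: 568 × 0.974 = 553
Group 6: 1517 × 0.954 + 2525 × 0.462 = 1447 + 1167 = 2614
Net migration: Group 1 − 87 → 560; Group 5 + 87 → 640
End of period: [560, 369, 896, 343, 640, 2614]
Scenario A total after 3 periods: 5422
Scenario B projection —
[period 1]
Births: 600 × 0.577 = 346, 1520 × 0.464 = 705 → 1051
Group 2: 370 × 0.979 = 362
Group 3: 600 × 0.98 = 588
Group 4: 1520 × 0.966 = 1468
Group 5: 1660 × 0.974 = 1617
Group 6: 1870 × 0.954 + 350 × 0.462 = 1784 + 162 = 1946
Net migration: Group 1 − 87 → 964; Group 5 + 87 → 1704
End of period: [964, 362, 588, 1468, 1704, 1946]
[period 2]
Births: 362 × 0.577 = 209, 588 × 0.464 = 273 → 482
Group 2: 964 × 0.979 = 944
Group 3: 362 × 0.98 = 355
Group 4: 588 × 0.966 = 568
Group 5: 1468 × 0.974 = 1430
Group 6: 1704 × 0.954 + 1946 × 0.462 = 1626 + 899 = 2525
Net migration: Group 1 − 87 → 395; Group 5 + 87 → 1517
End of period: [395, 944, 355, 568, 1517, 2525]
[period 3]
Births: 944 × 0.577 = 545, 355 × 0.464 = 165 → 710
Group 2: 395 × 0.979 = 387
Group 3: 944 × 0.98 = 925
Group 4: 355 × 0.966 = 343
Group 5: 568 × 0.974 = 553
Group 6: 1517 × 0.954 + 2525 × 0.462 = 1447 + 1167 = 2614
Net migration: Group 1 − 87 → 623; Group 5 + 87 → 640
End of period: [623, 387, 925, 343, 640, 2614]
Scenario B total after 3 periods: 5532
Difference B − A = 5532 − 5422 = 110

110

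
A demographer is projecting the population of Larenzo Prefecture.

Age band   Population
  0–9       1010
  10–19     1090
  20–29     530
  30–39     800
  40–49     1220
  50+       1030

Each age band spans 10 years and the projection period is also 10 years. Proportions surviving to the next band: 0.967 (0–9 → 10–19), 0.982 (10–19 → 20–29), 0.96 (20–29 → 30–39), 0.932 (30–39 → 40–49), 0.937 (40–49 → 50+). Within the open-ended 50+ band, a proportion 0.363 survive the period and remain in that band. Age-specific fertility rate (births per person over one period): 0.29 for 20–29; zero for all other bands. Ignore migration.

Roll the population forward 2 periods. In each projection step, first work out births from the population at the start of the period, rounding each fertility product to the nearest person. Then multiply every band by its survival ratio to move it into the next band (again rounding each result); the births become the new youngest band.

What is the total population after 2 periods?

Call the bands 1 to 6, youngest first.
Period 1:
Births: 530 × 0.29 = 154
Band 2: 1010 × 0.967 = 977
Band 3: 1090 × 0.982 = 1070
Band 4: 530 × 0.96 = 509
Band 5: 800 × 0.932 = 746
Band 6: 1220 × 0.937 + 1030 × 0.363 = 1143 + 374 = 1517
Giving 154 / 977 / 1070 / 509 / 746 / 1517.
Period 2:
Births: 1070 × 0.29 = 310
Band 2: 154 × 0.967 = 149
Band 3: 977 × 0.982 = 959
Band 4: 1070 × 0.96 = 1027
Band 5: 509 × 0.932 = 474
Band 6: 746 × 0.937 + 1517 × 0.363 = 699 + 551 = 1250
Giving 310 / 149 / 959 / 1027 / 474 / 1250.
Total after period 2: 310 + 149 + 959 + 1027 + 474 + 1250 = 4169

4169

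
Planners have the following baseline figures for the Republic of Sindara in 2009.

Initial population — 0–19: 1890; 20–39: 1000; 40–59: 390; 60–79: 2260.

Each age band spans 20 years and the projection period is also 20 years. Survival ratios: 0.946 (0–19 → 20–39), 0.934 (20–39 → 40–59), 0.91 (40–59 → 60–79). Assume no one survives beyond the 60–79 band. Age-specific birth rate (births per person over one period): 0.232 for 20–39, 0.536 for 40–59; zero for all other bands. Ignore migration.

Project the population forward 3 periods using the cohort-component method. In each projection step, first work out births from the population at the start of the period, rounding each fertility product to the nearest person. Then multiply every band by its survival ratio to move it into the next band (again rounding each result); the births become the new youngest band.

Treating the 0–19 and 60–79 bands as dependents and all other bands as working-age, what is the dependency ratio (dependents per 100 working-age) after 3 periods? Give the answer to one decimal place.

200.0

After projecting period 1:
Births: 1000 × 0.232 = 232  |  390 × 0.536 = 209 — total 441
20–39: 1890 × 0.946 = 1788
40–59: 1000 × 0.934 = 934
60–79: 390 × 0.91 = 355
End of period: [441, 1788, 934, 355]
After projecting period 2:
Births: 1788 × 0.232 = 415  |  934 × 0.536 = 501 — total 916
20–39: 441 × 0.946 = 417
40–59: 1788 × 0.934 = 1670
60–79: 934 × 0.91 = 850
End of period: [916, 417, 1670, 850]
After projecting period 3:
Births: 417 × 0.232 = 97  |  1670 × 0.536 = 895 — total 992
20–39: 916 × 0.946 = 867
40–59: 417 × 0.934 = 389
60–79: 1670 × 0.91 = 1520
End of period: [992, 867, 389, 1520]
Dependents (band 0–19 + band 60–79) = 992 + 1520 = 2512; working-age = 1256; ratio = 2512/1256 × 100 = 200.0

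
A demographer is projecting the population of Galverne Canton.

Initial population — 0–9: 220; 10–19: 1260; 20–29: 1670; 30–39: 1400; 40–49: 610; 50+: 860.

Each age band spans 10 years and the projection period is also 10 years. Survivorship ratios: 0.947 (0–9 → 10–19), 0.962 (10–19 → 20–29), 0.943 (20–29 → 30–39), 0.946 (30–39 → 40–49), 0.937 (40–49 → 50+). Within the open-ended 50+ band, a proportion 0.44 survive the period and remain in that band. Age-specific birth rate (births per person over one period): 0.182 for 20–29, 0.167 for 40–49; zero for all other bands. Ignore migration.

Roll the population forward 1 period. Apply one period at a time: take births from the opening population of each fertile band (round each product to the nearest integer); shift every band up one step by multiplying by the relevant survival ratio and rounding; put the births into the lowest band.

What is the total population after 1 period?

5675

Period 1.
Births: 1670 * 0.182 = 304, 610 * 0.167 = 102 ⇒ total 406
10–19: 220 * 0.947 = 208
20–29: 1260 * 0.962 = 1212
30–39: 1670 * 0.943 = 1575
40–49: 1400 * 0.946 = 1324
50+: 610 * 0.937 + 860 * 0.44 = 572 + 378 = 950
Population now: 0–9=406, 10–19=208, 20–29=1212, 30–39=1575, 40–49=1324, 50+=950
Total after period 1: 406 + 208 + 1212 + 1575 + 1324 + 950 = 5675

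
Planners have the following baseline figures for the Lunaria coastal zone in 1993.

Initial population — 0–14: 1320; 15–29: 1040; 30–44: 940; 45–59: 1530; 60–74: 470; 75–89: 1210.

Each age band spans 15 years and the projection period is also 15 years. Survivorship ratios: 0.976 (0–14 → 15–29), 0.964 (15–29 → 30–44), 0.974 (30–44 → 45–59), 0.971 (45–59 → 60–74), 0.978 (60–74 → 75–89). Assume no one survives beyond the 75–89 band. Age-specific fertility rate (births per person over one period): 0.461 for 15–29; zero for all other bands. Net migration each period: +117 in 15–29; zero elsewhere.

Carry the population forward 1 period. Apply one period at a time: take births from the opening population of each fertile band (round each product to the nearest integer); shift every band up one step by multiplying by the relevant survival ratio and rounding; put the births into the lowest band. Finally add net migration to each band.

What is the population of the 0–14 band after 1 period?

[period 1]
Births: 1040 * 0.461 = 479
15–29: 1320 * 0.976 = 1288
30–44: 1040 * 0.964 = 1003
45–59: 940 * 0.974 = 916
60–74: 1530 * 0.971 = 1486
75–89: 470 * 0.978 = 460
Net migration: 15–29 + 117 → 1405
→ [479, 1405, 1003, 916, 1486, 460]

479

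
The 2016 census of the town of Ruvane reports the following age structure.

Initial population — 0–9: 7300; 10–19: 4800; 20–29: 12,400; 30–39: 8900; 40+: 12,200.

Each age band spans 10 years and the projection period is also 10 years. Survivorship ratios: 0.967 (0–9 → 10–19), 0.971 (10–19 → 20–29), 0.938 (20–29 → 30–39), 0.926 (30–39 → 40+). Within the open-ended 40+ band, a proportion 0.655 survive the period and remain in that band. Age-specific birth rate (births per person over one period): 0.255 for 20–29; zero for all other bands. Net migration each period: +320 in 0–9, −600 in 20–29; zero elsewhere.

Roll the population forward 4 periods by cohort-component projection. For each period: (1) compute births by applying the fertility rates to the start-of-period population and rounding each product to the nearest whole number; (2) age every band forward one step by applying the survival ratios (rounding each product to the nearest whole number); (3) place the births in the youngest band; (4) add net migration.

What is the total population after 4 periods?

22954

Period 1.
Births: 12400 × 0.255 = 3162
10–19: 7300 × 0.967 = 7059
20–29: 4800 × 0.971 = 4661
30–39: 12400 × 0.938 = 11631
40+: 8900 × 0.926 + 12200 × 0.655 = 8241 + 7991 = 16232
Net migration: 0–9 + 320 → 3482; 20–29 − 600 → 4061
Giving 3482 / 7059 / 4061 / 11631 / 16232.
Period 2.
Births: 4061 × 0.255 = 1036
10–19: 3482 × 0.967 = 3367
20–29: 7059 × 0.971 = 6854
30–39: 4061 × 0.938 = 3809
40+: 11631 × 0.926 + 16232 × 0.655 = 10770 + 10632 = 21402
Net migration: 0–9 + 320 → 1356; 20–29 − 600 → 6254
Giving 1356 / 3367 / 6254 / 3809 / 21402.
Period 3.
Births: 6254 × 0.255 = 1595
10–19: 1356 × 0.967 = 1311
20–29: 3367 × 0.971 = 3269
30–39: 6254 × 0.938 = 5866
40+: 3809 × 0.926 + 21402 × 0.655 = 3527 + 14018 = 17545
Net migration: 0–9 + 320 → 1915; 20–29 − 600 → 2669
Giving 1915 / 1311 / 2669 / 5866 / 17545.
Period 4.
Births: 2669 × 0.255 = 681
10–19: 1915 × 0.967 = 1852
20–29: 1311 × 0.971 = 1273
30–39: 2669 × 0.938 = 2504
40+: 5866 × 0.926 + 17545 × 0.655 = 5432 + 11492 = 16924
Net migration: 0–9 + 320 → 1001; 20–29 − 600 → 673
Giving 1001 / 1852 / 673 / 2504 / 16924.
Total after period 4: 1001 + 1852 + 673 + 2504 + 16924 = 22954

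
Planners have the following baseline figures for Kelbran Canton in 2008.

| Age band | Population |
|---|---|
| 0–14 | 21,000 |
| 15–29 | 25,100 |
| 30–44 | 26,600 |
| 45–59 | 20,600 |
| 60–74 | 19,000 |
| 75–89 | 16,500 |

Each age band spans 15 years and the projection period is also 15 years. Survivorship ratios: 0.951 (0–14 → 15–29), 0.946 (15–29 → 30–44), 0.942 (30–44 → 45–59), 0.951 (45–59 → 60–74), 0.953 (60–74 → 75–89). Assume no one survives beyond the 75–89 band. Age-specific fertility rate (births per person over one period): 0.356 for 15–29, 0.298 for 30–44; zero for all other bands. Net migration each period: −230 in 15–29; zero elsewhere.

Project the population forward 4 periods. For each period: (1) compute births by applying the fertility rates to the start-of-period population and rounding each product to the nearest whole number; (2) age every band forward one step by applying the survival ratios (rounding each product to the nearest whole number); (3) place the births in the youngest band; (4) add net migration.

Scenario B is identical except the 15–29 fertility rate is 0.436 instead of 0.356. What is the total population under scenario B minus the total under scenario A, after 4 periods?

7364

Numbering the bands 1..6 from youngest to oldest:
[period 1]
Births: 25100 * 0.356 = 8936 ; 26600 * 0.298 = 7927 — total 16863
Band 2: 21000 * 0.951 = 19971
Band 3: 25100 * 0.946 = 23745
Band 4: 26600 * 0.942 = 25057
Band 5: 20600 * 0.951 = 19591
Band 6: 19000 * 0.953 = 18107
Net migration: Band 2 − 230 → 19741
→ [16863, 19741, 23745, 25057, 19591, 18107]
[period 2]
Births: 19741 * 0.356 = 7028 ; 23745 * 0.298 = 7076 — total 14104
Band 2: 16863 * 0.951 = 16037
Band 3: 19741 * 0.946 = 18675
Band 4: 23745 * 0.942 = 22368
Band 5: 25057 * 0.951 = 23829
Band 6: 19591 * 0.953 = 18670
Net migration: Band 2 − 230 → 15807
→ [14104, 15807, 18675, 22368, 23829, 18670]
[period 3]
Births: 15807 * 0.356 = 5627 ; 18675 * 0.298 = 5565 — total 11192
Band 2: 14104 * 0.951 = 13413
Band 3: 15807 * 0.946 = 14953
Band 4: 18675 * 0.942 = 17592
Band 5: 22368 * 0.951 = 21272
Band 6: 23829 * 0.953 = 22709
Net migration: Band 2 − 230 → 13183
→ [11192, 13183, 14953, 17592, 21272, 22709]
[period 4]
Births: 13183 * 0.356 = 4693 ; 14953 * 0.298 = 4456 — total 9149
Band 2: 11192 * 0.951 = 10644
Band 3: 13183 * 0.946 = 12471
Band 4: 14953 * 0.942 = 14086
Band 5: 17592 * 0.951 = 16730
Band 6: 21272 * 0.953 = 20272
Net migration: Band 2 − 230 → 10414
→ [9149, 10414, 12471, 14086, 16730, 20272]
Scenario A total after 4 periods: 83122
Scenario B projection —
[period 1]
Births: 25100 * 0.436 = 10944 ; 26600 * 0.298 = 7927 — total 18871
Band 2: 21000 * 0.951 = 19971
Band 3: 25100 * 0.946 = 23745
Band 4: 26600 * 0.942 = 25057
Band 5: 20600 * 0.951 = 19591
Band 6: 19000 * 0.953 = 18107
Net migration: Band 2 − 230 → 19741
→ [18871, 19741, 23745, 25057, 19591, 18107]
[period 2]
Births: 19741 * 0.436 = 8607 ; 23745 * 0.298 = 7076 — total 15683
Band 2: 18871 * 0.951 = 17946
Band 3: 19741 * 0.946 = 18675
Band 4: 23745 * 0.942 = 22368
Band 5: 25057 * 0.951 = 23829
Band 6: 19591 * 0.953 = 18670
Net migration: Band 2 − 230 → 17716
→ [15683, 17716, 18675, 22368, 23829, 18670]
[period 3]
Births: 17716 * 0.436 = 7724 ; 18675 * 0.298 = 5565 — total 13289
Band 2: 15683 * 0.951 = 14915
Band 3: 17716 * 0.946 = 16759
Band 4: 18675 * 0.942 = 17592
Band 5: 22368 * 0.951 = 21272
Band 6: 23829 * 0.953 = 22709
Net migration: Band 2 − 230 → 14685
→ [13289, 14685, 16759, 17592, 21272, 22709]
[period 4]
Births: 14685 * 0.436 = 6403 ; 16759 * 0.298 = 4994 — total 11397
Band 2: 13289 * 0.951 = 12638
Band 3: 14685 * 0.946 = 13892
Band 4: 16759 * 0.942 = 15787
Band 5: 17592 * 0.951 = 16730
Band 6: 21272 * 0.953 = 20272
Net migration: Band 2 − 230 → 12408
→ [11397, 12408, 13892, 15787, 16730, 20272]
Scenario B total after 4 periods: 90486
Difference B − A = 90486 − 83122 = 7364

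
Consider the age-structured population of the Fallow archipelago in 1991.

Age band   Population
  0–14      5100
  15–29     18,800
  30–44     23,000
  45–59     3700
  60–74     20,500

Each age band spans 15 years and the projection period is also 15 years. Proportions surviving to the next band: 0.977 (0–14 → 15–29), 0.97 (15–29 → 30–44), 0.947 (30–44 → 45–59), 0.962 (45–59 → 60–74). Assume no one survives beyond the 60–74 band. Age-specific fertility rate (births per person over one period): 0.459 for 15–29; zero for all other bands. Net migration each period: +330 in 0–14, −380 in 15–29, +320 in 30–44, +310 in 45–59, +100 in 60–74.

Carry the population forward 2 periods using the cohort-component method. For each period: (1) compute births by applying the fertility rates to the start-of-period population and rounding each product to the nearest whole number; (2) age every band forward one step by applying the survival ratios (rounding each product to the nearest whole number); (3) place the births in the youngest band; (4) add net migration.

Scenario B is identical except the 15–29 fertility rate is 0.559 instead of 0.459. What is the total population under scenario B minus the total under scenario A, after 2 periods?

2297

Period 1:
Births: 18800 × 0.459 = 8629
15–29: 5100 × 0.977 = 4983
30–44: 18800 × 0.97 = 18236
45–59: 23000 × 0.947 = 21781
60–74: 3700 × 0.962 = 3559
Net migration: 0–14 + 330 → 8959; 15–29 − 380 → 4603; 30–44 + 320 → 18556; 45–59 + 310 → 22091; 60–74 + 100 → 3659
Population now: 0–14=8959, 15–29=4603, 30–44=18556, 45–59=22091, 60–74=3659
Period 2:
Births: 4603 × 0.459 = 2113
15–29: 8959 × 0.977 = 8753
30–44: 4603 × 0.97 = 4465
45–59: 18556 × 0.947 = 17573
60–74: 22091 × 0.962 = 21252
Net migration: 0–14 + 330 → 2443; 15–29 − 380 → 8373; 30–44 + 320 → 4785; 45–59 + 310 → 17883; 60–74 + 100 → 21352
Population now: 0–14=2443, 15–29=8373, 30–44=4785, 45–59=17883, 60–74=21352
Scenario A total after 2 periods: 54836
Scenario B projection —
Period 1:
Births: 18800 × 0.559 = 10509
15–29: 5100 × 0.977 = 4983
30–44: 18800 × 0.97 = 18236
45–59: 23000 × 0.947 = 21781
60–74: 3700 × 0.962 = 3559
Net migration: 0–14 + 330 → 10839; 15–29 − 380 → 4603; 30–44 + 320 → 18556; 45–59 + 310 → 22091; 60–74 + 100 → 3659
Population now: 0–14=10839, 15–29=4603, 30–44=18556, 45–59=22091, 60–74=3659
Period 2:
Births: 4603 × 0.559 = 2573
15–29: 10839 × 0.977 = 10590
30–44: 4603 × 0.97 = 4465
45–59: 18556 × 0.947 = 17573
60–74: 22091 × 0.962 = 21252
Net migration: 0–14 + 330 → 2903; 15–29 − 380 → 10210; 30–44 + 320 → 4785; 45–59 + 310 → 17883; 60–74 + 100 → 21352
Population now: 0–14=2903, 15–29=10210, 30–44=4785, 45–59=17883, 60–74=21352
Scenario B total after 2 periods: 57133
Difference B − A = 57133 − 54836 = 2297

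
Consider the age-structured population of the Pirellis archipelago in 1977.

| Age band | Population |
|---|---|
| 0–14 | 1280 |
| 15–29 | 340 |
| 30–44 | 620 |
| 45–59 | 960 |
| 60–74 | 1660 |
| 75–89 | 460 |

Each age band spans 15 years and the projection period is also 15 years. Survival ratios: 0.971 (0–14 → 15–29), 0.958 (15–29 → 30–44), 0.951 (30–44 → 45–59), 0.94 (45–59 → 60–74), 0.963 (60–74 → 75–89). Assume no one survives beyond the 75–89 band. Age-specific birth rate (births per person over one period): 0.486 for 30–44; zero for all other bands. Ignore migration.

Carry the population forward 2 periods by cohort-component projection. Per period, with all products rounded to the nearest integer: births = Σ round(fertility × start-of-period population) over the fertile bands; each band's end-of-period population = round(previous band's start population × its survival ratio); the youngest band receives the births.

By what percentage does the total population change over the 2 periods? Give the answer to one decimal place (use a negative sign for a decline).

Call the groups 1 to 6, youngest first.
Period 1.
Births: 620 * 0.486 = 301
Group 2: 1280 * 0.971 = 1243
Group 3: 340 * 0.958 = 326
Group 4: 620 * 0.951 = 590
Group 5: 960 * 0.94 = 902
Group 6: 1660 * 0.963 = 1599
Population now: 0–14=301, 15–29=1243, 30–44=326, 45–59=590, 60–74=902, 75–89=1599
Period 2.
Births: 326 * 0.486 = 158
Group 2: 301 * 0.971 = 292
Group 3: 1243 * 0.958 = 1191
Group 4: 326 * 0.951 = 310
Group 5: 590 * 0.94 = 555
Group 6: 902 * 0.963 = 869
Population now: 0–14=158, 15–29=292, 30–44=1191, 45–59=310, 60–74=555, 75–89=869
Total: 5320 → 3375; change = -1945; percentage change = -36.6%

-36.6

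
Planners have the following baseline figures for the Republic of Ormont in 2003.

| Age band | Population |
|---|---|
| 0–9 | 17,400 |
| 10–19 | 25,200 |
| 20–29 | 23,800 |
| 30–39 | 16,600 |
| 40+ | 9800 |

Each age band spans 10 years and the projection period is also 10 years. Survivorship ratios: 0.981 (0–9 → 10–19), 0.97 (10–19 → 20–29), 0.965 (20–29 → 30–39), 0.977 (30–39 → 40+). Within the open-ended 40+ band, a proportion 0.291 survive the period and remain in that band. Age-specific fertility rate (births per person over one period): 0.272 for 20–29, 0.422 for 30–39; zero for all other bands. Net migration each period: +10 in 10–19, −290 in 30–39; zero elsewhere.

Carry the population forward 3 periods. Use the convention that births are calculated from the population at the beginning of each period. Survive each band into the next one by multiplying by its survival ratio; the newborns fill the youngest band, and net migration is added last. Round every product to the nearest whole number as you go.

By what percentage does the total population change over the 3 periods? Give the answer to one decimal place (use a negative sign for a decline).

-3.4

— Period 1 —
Births: 23800 × 0.272 = 6474, 16600 × 0.422 = 7005 → 13479
10–19: 17400 × 0.981 = 17069
20–29: 25200 × 0.97 = 24444
30–39: 23800 × 0.965 = 22967
40+: 16600 × 0.977 + 9800 × 0.291 = 16218 + 2852 = 19070
Net migration: 10–19 + 10 → 17079; 30–39 − 290 → 22677
Population now: 0–9=13479, 10–19=17079, 20–29=24444, 30–39=22677, 40+=19070
— Period 2 —
Births: 24444 × 0.272 = 6649, 22677 × 0.422 = 9570 → 16219
10–19: 13479 × 0.981 = 13223
20–29: 17079 × 0.97 = 16567
30–39: 24444 × 0.965 = 23588
40+: 22677 × 0.977 + 19070 × 0.291 = 22155 + 5549 = 27704
Net migration: 10–19 + 10 → 13233; 30–39 − 290 → 23298
Population now: 0–9=16219, 10–19=13233, 20–29=16567, 30–39=23298, 40+=27704
— Period 3 —
Births: 16567 × 0.272 = 4506, 23298 × 0.422 = 9832 → 14338
10–19: 16219 × 0.981 = 15911
20–29: 13233 × 0.97 = 12836
30–39: 16567 × 0.965 = 15987
40+: 23298 × 0.977 + 27704 × 0.291 = 22762 + 8062 = 30824
Net migration: 10–19 + 10 → 15921; 30–39 − 290 → 15697
Population now: 0–9=14338, 10–19=15921, 20–29=12836, 30–39=15697, 40+=30824
Total: 92800 → 89616; change = -3184; percentage change = -3.4%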